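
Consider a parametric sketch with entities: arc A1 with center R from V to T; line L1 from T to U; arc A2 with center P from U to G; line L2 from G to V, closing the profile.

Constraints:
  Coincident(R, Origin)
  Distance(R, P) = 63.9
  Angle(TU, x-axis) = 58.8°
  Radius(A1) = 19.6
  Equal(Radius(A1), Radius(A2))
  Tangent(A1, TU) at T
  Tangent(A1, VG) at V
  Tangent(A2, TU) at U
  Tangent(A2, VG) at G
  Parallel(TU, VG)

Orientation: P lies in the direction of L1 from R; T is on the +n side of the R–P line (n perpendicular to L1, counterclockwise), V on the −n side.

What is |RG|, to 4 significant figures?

66.84

The slot axis is L1's direction at 58.8°, so u = (cos 58.8°, sin 58.8°) = (0.5180, 0.8554) and n = (−sin 58.8°, cos 58.8°) = (-0.8554, 0.5180). R is at the origin and P lies 63.9 along u from R, so P = 63.9·u = (33.10, 54.66). Tangency of A1 to both parallel lines with radius 19.6 puts T and V at R ± 19.6·n: T = (-16.77, 10.15), V = (16.77, -10.15). Equal radii place U and G the same way about P: U = P + 19.6·n = (16.34, 64.81), G = P − 19.6·n = (49.87, 44.50). Then |RG| = |G − R| = 66.84.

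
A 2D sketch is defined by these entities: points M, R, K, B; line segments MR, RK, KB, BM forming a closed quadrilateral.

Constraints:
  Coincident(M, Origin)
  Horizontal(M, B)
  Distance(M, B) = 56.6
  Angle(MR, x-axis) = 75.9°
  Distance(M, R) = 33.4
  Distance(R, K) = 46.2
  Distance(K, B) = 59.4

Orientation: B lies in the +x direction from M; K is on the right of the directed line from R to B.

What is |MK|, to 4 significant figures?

12.89

M is at the origin; M and B share the same y with |MB| = 56.6 and B in +x, so B = (56.6, 0). MR runs at 75.9° with |MR| = 33.4, so R = (8.137, 32.39). K is determined by |RK| = 46.2 and |KB| = 59.4 together: it lies at the intersection of circle(R, 46.2) and circle(B, 59.4). With |RB| = 58.29, the foot of the radical line on RB is 17.19 from R and the perpendicular offset is √(46.2² − 17.19²) = 42.88. Taking the right-of-RB solution: K = (-1.402, -12.81).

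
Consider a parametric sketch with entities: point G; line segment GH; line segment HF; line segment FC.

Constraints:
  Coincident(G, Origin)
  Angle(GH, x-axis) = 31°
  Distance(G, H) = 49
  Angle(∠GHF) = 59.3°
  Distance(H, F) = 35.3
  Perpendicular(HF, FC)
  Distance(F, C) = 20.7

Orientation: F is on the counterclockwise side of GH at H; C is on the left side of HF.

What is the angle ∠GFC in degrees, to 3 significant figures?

13.7°

G is at the origin; GH runs at 31.0° with length 49.0, so H = 49.0·(cos 31.0°, sin 31.0°) = (42.0, 25.2). ∠GHF = 59.3°, so HF runs at 31.0° + (180° − 59.3°) = 152° from the x-axis; with |HF| = 35.3, F = H + 35.3·(cos 152°, sin 152°) = (10.9, 42.0). HF ⟂ FC; with |FC| = 20.7 on the left of HF, C = F + 20.7·(-0.474, -0.880) = (1.11, 23.7). Then cos ∠GFC = FG·FC / (|FG||FC|), giving 13.7°.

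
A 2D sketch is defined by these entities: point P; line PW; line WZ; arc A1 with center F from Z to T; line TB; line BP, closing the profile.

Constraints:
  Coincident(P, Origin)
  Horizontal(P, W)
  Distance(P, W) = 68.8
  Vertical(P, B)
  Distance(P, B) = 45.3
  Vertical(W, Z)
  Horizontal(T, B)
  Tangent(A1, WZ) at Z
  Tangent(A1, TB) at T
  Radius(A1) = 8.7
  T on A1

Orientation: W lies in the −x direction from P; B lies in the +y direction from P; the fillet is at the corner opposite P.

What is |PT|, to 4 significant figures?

75.26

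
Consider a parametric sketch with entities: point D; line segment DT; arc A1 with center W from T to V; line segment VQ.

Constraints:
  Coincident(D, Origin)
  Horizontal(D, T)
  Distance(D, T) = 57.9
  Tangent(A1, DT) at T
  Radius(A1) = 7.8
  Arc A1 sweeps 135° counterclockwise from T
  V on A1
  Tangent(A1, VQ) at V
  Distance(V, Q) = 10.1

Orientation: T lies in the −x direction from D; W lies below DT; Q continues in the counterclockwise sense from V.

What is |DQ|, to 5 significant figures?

59.877

On A1, T sits at bearing 90° from W; a 135° counterclockwise sweep puts V at bearing 225°, so V = W + 7.8·(cos 225°, sin 225°) = (-63.415, -13.315). Tangency of A1 to VQ means the radius WV is perpendicular to VQ, so VQ runs along (−sin 225°, cos 225°); with |VQ| = 10.1, Q = (-56.274, -20.457). Then |DQ| = |Q − D| = 59.877.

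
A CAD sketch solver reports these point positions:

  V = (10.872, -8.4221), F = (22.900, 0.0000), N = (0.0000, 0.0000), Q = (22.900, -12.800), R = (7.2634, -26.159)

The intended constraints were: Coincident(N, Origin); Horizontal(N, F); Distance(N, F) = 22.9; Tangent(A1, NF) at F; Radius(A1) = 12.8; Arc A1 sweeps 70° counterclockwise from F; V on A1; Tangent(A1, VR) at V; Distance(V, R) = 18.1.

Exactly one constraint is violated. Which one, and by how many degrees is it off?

Tangent(A1, VR) at V — off by 8.50°.

N = (0.00, 0.00) ✓; N.y = 0.00, F.y = 0.00 ✓; |NF| = 22.90 ✓; ∠(QF, FN) = 90.00° ✓; |QF| = 12.80 ✓; bearing(Q→V) − bearing(Q→F) = 70.00° ✓; |QV| = 12.80 ✓; ∠(QV, VR) = 81.50° ✗; |VR| = 18.10 ✓.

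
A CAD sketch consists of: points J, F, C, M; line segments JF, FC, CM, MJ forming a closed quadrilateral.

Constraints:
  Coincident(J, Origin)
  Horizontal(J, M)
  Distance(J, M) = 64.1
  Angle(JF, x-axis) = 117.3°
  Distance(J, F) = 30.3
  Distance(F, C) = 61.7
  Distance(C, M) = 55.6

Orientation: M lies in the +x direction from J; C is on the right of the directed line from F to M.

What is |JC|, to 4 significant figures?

31.42

Checks: J = (0.00, 0.00) ✓; |FC| = 61.70 ✓; |CM| = 55.60 ✓.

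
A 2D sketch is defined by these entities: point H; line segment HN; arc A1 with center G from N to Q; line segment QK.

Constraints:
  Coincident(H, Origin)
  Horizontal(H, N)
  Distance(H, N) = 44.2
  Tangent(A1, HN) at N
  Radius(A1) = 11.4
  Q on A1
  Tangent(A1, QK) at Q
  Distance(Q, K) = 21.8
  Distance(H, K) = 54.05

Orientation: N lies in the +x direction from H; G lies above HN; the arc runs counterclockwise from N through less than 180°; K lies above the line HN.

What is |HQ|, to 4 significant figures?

56.40

H is at the origin; HN is horizontal with |HN| = 44.2 and N on the +x side, so N = (44.20, 0.000). A1 meets HN tangentially, so GN is at right angles to HN, so G = N + (0, 11.4) = (44.20, 11.40). Since GQ ⟂ QK (tangency), |GK| = √(11.4² + 21.8²) = 24.60 regardless of where Q sits on A1. So K lies on both circle(H, 54.05) and circle(G, 24.60); the above-HN intersection is K = (40.56, 35.73). Q is the foot of the tangent from K: Q = (53.41, 18.12).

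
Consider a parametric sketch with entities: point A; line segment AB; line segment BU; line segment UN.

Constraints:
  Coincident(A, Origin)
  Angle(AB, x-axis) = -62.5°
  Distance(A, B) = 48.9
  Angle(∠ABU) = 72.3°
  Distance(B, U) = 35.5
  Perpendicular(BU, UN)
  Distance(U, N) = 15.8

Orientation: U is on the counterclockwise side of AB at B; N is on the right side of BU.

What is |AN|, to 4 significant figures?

65.71

∠ABU = 72.3°, so BU runs at -62.5° + (180° − 72.3°) = 45.20° from the x-axis; with |BU| = 35.5, U = B + 35.5·(cos 45.20°, sin 45.20°) = (47.59, -18.19). BU is perpendicular to UN; with |UN| = 15.8 on the right of BU, N = U + 15.8·(0.7096, -0.7046) = (58.81, -29.32). Then |AN| = |N − A| = 65.71.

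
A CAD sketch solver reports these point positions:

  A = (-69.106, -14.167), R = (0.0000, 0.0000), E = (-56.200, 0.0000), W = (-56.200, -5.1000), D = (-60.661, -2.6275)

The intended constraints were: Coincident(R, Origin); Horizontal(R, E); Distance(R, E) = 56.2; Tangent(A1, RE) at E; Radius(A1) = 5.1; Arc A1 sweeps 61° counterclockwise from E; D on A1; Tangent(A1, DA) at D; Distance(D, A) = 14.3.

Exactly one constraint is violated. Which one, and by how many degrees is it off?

Tangent(A1, DA) at D — off by 7.20°.

R = (0.00, 0.00) ✓; R.y = 0.00, E.y = 0.00 ✓; |RE| = 56.20 ✓; ∠(WE, ER) = 90.00° ✓; |WE| = 5.100 ✓; bearing(W→D) − bearing(W→E) = 61.00° ✓; |WD| = 5.100 ✓; ∠(WD, DA) = 97.20° ✗; |DA| = 14.30 ✓.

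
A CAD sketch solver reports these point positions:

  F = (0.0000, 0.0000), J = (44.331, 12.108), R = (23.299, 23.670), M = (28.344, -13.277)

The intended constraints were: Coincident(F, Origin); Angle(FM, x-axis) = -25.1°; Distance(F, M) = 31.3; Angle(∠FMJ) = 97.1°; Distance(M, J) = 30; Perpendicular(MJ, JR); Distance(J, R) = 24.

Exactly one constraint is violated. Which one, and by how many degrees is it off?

Perpendicular(MJ, JR) — off by 3.40°.

F = (0.00, 0.00) ✓; FM at -25.10° ✓; |FM| = 31.30 ✓; ∠FMJ = 97.10° ✓; |MJ| = 30.00 ✓; ∠(MJ, JR) = 93.40° ✗; |JR| = 24.00 ✓.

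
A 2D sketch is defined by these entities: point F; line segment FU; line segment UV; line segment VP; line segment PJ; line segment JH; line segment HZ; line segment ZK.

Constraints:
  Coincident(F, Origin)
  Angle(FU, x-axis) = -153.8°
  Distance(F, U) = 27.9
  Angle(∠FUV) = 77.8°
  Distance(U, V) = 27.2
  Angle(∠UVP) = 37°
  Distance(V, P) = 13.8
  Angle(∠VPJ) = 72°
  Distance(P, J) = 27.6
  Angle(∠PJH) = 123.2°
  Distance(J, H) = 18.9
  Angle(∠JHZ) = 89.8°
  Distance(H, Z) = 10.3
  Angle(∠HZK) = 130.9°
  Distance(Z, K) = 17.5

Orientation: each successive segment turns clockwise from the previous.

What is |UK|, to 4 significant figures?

29.17

F is at the origin; FU runs at -153.8° with length 27.9, so U = (-25.03, -12.32). ∠FUV = 77.8° gives UV at 104.0° from the x-axis; with |UV| = 27.2, V = (-31.61, 14.07). ∠UVP = 37.0° gives VP at -39.00° from the x-axis; with |VP| = 13.8, P = (-20.89, 5.389). ∠VPJ = 72.0° gives PJ at -147.0° from the x-axis; with |PJ| = 27.6, J = (-44.04, -9.643). ∠PJH = 123.2° gives JH at 156.2° from the x-axis; with |JH| = 18.9, H = (-61.33, -2.016). ∠JHZ = 89.8° gives HZ at 66.00° from the x-axis; with |HZ| = 10.3, Z = (-57.14, 7.394). ∠HZK = 130.9° gives ZK at 16.90° from the x-axis; with |ZK| = 17.5, K = (-40.40, 12.48). Then |UK| = |K − U| = 29.17.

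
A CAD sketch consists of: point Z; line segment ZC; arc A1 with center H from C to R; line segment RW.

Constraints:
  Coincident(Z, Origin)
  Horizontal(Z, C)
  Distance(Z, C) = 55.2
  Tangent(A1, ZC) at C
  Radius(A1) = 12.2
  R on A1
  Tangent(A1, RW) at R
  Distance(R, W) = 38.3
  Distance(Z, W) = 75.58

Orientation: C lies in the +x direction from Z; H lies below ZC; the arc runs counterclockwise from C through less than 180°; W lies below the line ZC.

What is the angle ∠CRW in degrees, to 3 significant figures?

127°

Checks: |HC| = 12.20 ✓; |HR| = 12.20 ✓; ∠(HR, RW) = 90.00° ✓; |RW| = 38.30 ✓; |ZW| = 75.58 ✓.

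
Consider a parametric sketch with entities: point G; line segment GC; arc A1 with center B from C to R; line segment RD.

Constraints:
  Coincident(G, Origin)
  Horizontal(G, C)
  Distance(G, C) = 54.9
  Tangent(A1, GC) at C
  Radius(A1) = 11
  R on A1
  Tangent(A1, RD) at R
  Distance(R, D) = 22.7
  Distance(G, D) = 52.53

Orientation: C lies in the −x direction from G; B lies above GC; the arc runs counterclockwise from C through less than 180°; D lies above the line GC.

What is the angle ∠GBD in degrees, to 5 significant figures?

69.009°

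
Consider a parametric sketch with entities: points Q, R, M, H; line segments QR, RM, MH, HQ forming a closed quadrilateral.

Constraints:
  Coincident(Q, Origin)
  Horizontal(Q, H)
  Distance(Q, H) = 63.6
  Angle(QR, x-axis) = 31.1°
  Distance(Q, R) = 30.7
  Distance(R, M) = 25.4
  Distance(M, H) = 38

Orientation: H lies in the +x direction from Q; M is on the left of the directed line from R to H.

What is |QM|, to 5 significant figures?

55.813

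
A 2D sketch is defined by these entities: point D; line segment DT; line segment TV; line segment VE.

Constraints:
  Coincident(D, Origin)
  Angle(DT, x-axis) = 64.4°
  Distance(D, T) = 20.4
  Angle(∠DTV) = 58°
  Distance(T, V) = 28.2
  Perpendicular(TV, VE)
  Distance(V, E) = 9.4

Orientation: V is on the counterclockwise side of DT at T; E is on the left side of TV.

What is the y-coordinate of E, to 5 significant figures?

5.9125

∠DTV = 58.0°, so TV runs at 64.4° + (180° − 58.0°) = 186.40° from the x-axis; with |TV| = 28.2, V = T + 28.2·(cos 186.40°, sin 186.40°) = (-19.210, 15.254). The perpendicularity gives VE at right angles to TV; with |VE| = 9.4 on the left of TV, E = V + 9.4·(0.11147, -0.99377) = (-18.162, 5.9125). So E.y = 5.9125.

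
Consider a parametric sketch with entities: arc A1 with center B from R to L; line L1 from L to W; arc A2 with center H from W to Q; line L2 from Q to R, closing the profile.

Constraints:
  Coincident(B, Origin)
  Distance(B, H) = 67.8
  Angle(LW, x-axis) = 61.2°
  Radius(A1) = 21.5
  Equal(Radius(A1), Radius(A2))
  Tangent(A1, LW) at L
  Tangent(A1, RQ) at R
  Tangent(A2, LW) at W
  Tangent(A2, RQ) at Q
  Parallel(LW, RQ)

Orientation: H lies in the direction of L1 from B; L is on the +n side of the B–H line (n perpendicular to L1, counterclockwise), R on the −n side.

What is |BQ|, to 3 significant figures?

71.1

The slot axis is L1's direction at 61.2°, so u = (cos 61.2°, sin 61.2°) = (0.482, 0.876) and n = (−sin 61.2°, cos 61.2°) = (-0.876, 0.482). B is at the origin and H lies 67.8 along u from B, so H = 67.8·u = (32.7, 59.4). Tangency of A1 to both parallel lines with radius 21.5 puts L and R at B ± 21.5·n: L = (-18.8, 10.4), R = (18.8, -10.4). Equal radii place W and Q the same way about H: W = H + 21.5·n = (13.8, 69.8), Q = H − 21.5·n = (51.5, 49.1). Then |BQ| = |Q − B| = 71.1.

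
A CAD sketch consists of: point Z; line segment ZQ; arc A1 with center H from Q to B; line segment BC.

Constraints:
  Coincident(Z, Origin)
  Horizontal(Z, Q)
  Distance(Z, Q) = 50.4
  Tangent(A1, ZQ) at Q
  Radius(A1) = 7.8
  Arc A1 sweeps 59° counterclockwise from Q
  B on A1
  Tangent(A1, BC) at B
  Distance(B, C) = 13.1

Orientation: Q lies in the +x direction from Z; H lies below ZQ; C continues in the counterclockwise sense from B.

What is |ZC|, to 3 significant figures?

39.9

On A1, Q sits at bearing 90° from H; a 59° counterclockwise sweep puts B at bearing 149°, so B = H + 7.8·(cos 149°, sin 149°) = (43.7, -3.78). A1 meets BC tangentially, so HB is at right angles to BC, so BC runs along (−sin 149°, cos 149°); with |BC| = 13.1, C = (37.0, -15.0). Then |ZC| = |C − Z| = 39.9.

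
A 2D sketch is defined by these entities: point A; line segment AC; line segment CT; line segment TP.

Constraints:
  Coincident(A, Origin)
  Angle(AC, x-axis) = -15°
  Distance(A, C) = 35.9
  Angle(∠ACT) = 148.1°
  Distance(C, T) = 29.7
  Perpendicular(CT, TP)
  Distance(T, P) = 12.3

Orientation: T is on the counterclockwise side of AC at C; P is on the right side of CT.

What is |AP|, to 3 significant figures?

67.8

A is at the origin; AC runs at -15.0° with length 35.9, so C = 35.9·(cos -15.0°, sin -15.0°) = (34.7, -9.29). ∠ACT = 148.1°, so CT runs at -15.0° + (180° − 148.1°) = 16.9° from the x-axis; with |CT| = 29.7, T = C + 29.7·(cos 16.9°, sin 16.9°) = (63.1, -0.658). CT is perpendicular to TP; with |TP| = 12.3 on the right of CT, P = T + 12.3·(0.291, -0.957) = (66.7, -12.4). Then |AP| = |P − A| = 67.8.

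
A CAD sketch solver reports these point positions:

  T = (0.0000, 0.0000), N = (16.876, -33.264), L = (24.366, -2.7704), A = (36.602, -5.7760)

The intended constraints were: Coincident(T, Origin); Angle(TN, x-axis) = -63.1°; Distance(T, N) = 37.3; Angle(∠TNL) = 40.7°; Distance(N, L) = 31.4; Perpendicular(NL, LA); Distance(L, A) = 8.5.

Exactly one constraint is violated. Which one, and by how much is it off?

Distance(L, A) = 8.5 — off by 4.10.

T = (0.00, 0.00) ✓; TN at -63.10° ✓; |TN| = 37.30 ✓; ∠TNL = 40.70° ✓; |NL| = 31.40 ✓; ∠(NL, LA) = 90.00° ✓; |LA| = 12.60 ✗.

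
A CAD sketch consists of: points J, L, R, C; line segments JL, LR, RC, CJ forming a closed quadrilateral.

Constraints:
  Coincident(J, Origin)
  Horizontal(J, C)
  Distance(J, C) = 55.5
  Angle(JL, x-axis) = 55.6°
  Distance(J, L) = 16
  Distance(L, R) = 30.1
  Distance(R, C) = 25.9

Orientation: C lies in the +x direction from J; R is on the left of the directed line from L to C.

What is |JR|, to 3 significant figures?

43.1

J is at the origin; J and C share the same y with |JC| = 55.5 and C in +x, so C = (55.5, 0). JL runs at 55.6° with |JL| = 16.0, so L = (9.04, 13.2). R is determined by |LR| = 30.1 and |RC| = 25.9 together: it lies at the intersection of circle(L, 30.1) and circle(C, 25.9). With |LC| = 48.3, the foot of the radical line on LC is 26.6 from L and the perpendicular offset is √(30.1² − 26.6²) = 14.1. Taking the left-of-LC solution: R = (38.5, 19.5).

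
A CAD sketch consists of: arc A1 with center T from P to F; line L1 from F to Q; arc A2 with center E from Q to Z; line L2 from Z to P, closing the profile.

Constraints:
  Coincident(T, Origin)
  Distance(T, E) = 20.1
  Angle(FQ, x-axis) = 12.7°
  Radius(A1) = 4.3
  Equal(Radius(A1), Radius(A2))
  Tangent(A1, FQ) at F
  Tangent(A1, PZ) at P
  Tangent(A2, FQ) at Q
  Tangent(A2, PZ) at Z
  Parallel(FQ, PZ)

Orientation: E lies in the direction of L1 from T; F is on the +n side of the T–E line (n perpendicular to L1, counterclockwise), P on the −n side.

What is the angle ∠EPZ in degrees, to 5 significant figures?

12.075°

Tangency of A1 to both parallel lines with radius 4.3 puts F and P at T ± 4.3·n: F = (-0.94534, 4.1948), P = (0.94534, -4.1948). Equal radii place Q and Z the same way about E: Q = E + 4.3·n = (18.663, 8.6137), Z = E − 4.3·n = (20.554, 0.22411). Then cos ∠EPZ = PE·PZ / (|PE||PZ|), giving 12.075°.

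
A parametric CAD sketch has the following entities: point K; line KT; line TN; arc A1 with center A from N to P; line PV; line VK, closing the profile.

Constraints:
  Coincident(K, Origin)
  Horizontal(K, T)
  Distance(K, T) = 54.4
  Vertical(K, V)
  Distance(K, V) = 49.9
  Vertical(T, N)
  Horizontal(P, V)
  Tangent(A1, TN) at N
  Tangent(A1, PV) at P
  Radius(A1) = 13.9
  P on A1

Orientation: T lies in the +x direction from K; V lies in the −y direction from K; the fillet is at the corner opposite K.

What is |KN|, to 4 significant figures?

65.23

The virtual corner opposite K is at (54.40, -49.90). A1 meets TN tangentially, so AN is at right angles to TN and tangency of A1 to PV means the radius AP is perpendicular to PV, with radius 13.9, so the center A sits 13.9 in from both sides at A = (40.50, -36.00). That places the tangent points at N = (54.40, -36.00) on TN and P = (40.50, -49.90) on PV. Then |KN| = |N − K| = 65.23.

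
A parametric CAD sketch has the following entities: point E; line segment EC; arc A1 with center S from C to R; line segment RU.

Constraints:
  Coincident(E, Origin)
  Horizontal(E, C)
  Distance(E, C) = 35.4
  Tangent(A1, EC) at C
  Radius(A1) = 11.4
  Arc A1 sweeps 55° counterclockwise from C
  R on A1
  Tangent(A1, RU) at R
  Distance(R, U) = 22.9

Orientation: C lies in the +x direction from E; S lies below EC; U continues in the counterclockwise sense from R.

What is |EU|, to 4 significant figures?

26.93

E is at the origin; EC is horizontal with |EC| = 35.4 and C on the +x side, so C = (35.40, 0.000). Since A1 is tangent to EC there, SC ⟂ EC, so S = C + (0, -11.4) = (35.40, -11.40). On A1, C sits at bearing 90° from S; a 55° counterclockwise sweep puts R at bearing 145°, so R = S + 11.4·(cos 145°, sin 145°) = (26.06, -4.861). Since A1 is tangent to RU there, SR ⟂ RU, so RU runs along (−sin 145°, cos 145°); with |RU| = 22.9, U = (12.93, -23.62). Then |EU| = |U − E| = 26.93.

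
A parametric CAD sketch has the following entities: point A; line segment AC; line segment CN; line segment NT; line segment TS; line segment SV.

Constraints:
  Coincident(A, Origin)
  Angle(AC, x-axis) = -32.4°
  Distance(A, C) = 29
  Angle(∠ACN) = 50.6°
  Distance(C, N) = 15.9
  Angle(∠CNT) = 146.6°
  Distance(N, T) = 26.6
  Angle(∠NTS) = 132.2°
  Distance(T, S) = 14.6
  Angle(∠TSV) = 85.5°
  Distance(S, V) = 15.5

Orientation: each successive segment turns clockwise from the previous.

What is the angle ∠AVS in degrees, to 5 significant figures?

125.32°

A is at the origin; AC runs at -32.4° with length 29.0, so C = (24.486, -15.539). ∠ACN = 50.6° gives CN at -161.80° from the x-axis; with |CN| = 15.9, N = (9.3810, -20.505). ∠CNT = 146.6° gives NT at 164.80° from the x-axis; with |NT| = 26.6, T = (-16.288, -13.531). ∠NTS = 132.2° gives TS at 117.00° from the x-axis; with |TS| = 14.6, S = (-22.917, -0.52217). ∠TSV = 85.5° gives SV at 22.500° from the x-axis; with |SV| = 15.5, V = (-8.5966, 5.4094). Then cos ∠AVS = VA·VS / (|VA||VS|), giving 125.32°.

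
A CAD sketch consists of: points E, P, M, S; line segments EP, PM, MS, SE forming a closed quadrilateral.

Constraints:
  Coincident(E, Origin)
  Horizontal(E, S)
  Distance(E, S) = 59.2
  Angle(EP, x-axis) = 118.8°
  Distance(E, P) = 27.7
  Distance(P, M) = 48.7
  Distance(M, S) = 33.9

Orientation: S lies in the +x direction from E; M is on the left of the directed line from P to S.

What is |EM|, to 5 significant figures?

42.786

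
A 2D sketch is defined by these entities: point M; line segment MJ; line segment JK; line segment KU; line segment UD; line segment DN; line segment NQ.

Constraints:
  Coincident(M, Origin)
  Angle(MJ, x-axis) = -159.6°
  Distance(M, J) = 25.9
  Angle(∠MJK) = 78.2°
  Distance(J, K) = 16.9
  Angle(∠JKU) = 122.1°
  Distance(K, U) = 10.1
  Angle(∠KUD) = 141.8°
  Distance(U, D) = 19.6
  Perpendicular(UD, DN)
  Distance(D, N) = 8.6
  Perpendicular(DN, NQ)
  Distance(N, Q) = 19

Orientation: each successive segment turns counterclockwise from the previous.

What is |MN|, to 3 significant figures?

6.58

M is at the origin; MJ runs at -159.6° with length 25.9, so J = (-24.3, -9.03). ∠MJK = 78.2° gives JK at -57.8° from the x-axis; with |JK| = 16.9, K = (-15.3, -23.3). ∠JKU = 122.1° gives KU at 0.100° from the x-axis; with |KU| = 10.1, U = (-5.17, -23.3). ∠KUD = 141.8° gives UD at 38.3° from the x-axis; with |UD| = 19.6, D = (10.2, -11.2). UD ⟂ DN, so DN runs at 128°; with |DN| = 8.6, N = (4.88, -4.41). Then |MN| = |N − M| = 6.58.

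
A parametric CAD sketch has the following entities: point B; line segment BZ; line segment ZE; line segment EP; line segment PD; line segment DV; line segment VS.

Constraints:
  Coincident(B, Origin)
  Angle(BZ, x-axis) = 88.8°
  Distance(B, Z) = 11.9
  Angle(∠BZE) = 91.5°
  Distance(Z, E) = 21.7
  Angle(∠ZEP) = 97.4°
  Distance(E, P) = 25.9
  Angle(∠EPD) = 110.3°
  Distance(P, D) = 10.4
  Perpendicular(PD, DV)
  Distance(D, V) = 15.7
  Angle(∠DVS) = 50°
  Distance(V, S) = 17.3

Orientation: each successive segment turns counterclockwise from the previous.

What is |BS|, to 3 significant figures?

27.1

PD is perpendicular to DV, so DV runs at 59.6°; with |DV| = 15.7, V = (-9.05, -4.30). ∠DVS = 50.0° gives VS at -170° from the x-axis; with |VS| = 17.3, S = (-26.1, -7.19). Then |BS| = |S − B| = 27.1.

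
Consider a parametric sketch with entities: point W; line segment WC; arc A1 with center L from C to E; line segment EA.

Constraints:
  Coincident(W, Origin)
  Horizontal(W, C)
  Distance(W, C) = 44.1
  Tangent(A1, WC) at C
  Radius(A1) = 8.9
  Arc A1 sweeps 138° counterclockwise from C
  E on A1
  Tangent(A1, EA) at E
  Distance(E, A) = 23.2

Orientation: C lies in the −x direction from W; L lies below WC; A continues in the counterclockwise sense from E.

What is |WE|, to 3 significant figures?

52.4

A1 meets WC tangentially, so LC is at right angles to WC, so L = C + (0, -8.9) = (-44.1, -8.90). On A1, C sits at bearing 90° from L; a 138° counterclockwise sweep puts E at bearing 228°, so E = L + 8.9·(cos 228°, sin 228°) = (-50.1, -15.5). Then |WE| = |E − W| = 52.4.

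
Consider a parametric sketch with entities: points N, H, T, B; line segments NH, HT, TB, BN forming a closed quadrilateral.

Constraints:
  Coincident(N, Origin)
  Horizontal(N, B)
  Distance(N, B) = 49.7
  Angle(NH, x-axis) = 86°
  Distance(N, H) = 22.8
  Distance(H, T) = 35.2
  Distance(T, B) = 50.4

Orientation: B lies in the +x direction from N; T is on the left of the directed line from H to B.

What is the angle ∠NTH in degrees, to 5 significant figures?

17.597°

Checks: |HT| = 35.20 ✓; |TB| = 50.40 ✓.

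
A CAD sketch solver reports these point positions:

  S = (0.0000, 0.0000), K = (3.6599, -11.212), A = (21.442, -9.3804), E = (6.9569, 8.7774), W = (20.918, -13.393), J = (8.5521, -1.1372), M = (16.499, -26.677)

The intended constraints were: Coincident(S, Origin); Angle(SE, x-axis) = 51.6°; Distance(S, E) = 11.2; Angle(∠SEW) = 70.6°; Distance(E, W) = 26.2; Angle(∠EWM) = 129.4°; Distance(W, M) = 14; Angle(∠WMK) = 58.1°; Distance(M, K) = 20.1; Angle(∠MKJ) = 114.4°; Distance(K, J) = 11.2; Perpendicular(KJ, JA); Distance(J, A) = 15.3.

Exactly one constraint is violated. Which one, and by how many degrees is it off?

Perpendicular(KJ, JA) — off by 6.70°.

S = (0.00, 0.00) ✓; SE at 51.60° ✓; |SE| = 11.20 ✓; ∠SEW = 70.60° ✓; |EW| = 26.20 ✓; ∠EWM = 129.4° ✓; |WM| = 14.00 ✓; ∠WMK = 58.10° ✓; |MK| = 20.10 ✓; ∠MKJ = 114.4° ✓; |KJ| = 11.20 ✓; ∠(KJ, JA) = 96.70° ✗; |JA| = 15.30 ✓.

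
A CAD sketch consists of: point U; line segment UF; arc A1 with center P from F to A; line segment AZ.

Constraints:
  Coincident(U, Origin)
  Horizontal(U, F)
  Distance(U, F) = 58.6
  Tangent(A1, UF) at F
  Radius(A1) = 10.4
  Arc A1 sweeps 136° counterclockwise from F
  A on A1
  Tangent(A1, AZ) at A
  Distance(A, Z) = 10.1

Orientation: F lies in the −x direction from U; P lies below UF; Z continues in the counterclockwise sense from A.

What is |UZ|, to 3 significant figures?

63.6

On A1, F sits at bearing 90° from P; a 136° counterclockwise sweep puts A at bearing 226°, so A = P + 10.4·(cos 226°, sin 226°) = (-65.8, -17.9). Since A1 is tangent to AZ there, PA ⟂ AZ, so AZ runs along (−sin 226°, cos 226°); with |AZ| = 10.1, Z = (-58.6, -24.9). Then |UZ| = |Z − U| = 63.6.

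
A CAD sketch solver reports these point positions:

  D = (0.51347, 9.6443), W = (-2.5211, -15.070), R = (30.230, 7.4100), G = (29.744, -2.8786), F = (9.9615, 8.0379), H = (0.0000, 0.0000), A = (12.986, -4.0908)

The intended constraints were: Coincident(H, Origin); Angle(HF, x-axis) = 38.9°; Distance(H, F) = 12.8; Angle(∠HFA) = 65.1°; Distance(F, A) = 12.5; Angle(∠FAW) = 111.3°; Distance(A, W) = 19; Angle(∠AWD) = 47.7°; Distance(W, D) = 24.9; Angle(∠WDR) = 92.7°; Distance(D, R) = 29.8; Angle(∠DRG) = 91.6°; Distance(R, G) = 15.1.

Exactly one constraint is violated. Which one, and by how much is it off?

Distance(R, G) = 15.1 — off by 4.80.

H = (0.00, 0.00) ✓; HF at 38.90° ✓; |HF| = 12.80 ✓; ∠HFA = 65.10° ✓; |FA| = 12.50 ✓; ∠FAW = 111.3° ✓; |AW| = 19.00 ✓; ∠AWD = 47.70° ✓; |WD| = 24.90 ✓; ∠WDR = 92.70° ✓; |DR| = 29.80 ✓; ∠DRG = 91.60° ✓; |RG| = 10.30 ✗.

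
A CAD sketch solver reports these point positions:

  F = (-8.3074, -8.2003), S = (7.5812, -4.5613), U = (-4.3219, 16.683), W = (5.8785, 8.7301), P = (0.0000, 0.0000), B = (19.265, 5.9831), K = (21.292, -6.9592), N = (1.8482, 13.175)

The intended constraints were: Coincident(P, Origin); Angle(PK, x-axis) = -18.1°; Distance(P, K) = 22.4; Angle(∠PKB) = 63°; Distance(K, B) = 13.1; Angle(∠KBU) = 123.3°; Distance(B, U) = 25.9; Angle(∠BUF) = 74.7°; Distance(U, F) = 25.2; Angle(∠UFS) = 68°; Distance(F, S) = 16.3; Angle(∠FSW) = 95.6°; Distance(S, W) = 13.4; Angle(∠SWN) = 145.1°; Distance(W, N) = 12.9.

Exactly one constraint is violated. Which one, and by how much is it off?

Distance(W, N) = 12.9 — off by 6.90.

P = (0.00, 0.00) ✓; PK at -18.10° ✓; |PK| = 22.40 ✓; ∠PKB = 63.00° ✓; |KB| = 13.10 ✓; ∠KBU = 123.3° ✓; |BU| = 25.90 ✓; ∠BUF = 74.70° ✓; |UF| = 25.20 ✓; ∠UFS = 68.00° ✓; |FS| = 16.30 ✓; ∠FSW = 95.60° ✓; |SW| = 13.40 ✓; ∠SWN = 145.1° ✓; |WN| = 6.000 ✗.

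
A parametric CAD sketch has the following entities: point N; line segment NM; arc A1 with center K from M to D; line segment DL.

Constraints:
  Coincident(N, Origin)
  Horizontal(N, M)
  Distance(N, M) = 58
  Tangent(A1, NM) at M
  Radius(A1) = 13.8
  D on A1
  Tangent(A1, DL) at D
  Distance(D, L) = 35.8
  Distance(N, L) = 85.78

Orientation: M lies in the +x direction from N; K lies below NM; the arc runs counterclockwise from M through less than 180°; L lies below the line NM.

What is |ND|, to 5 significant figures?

52.207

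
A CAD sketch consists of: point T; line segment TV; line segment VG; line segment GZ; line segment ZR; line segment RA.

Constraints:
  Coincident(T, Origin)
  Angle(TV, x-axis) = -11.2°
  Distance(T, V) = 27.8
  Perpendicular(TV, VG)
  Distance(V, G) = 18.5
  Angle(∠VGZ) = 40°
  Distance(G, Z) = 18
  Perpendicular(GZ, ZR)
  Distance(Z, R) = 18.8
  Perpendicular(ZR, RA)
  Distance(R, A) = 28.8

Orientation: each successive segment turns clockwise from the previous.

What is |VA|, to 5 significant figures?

25.910

GZ ⟂ ZR, so ZR runs at 28.800°; with |ZR| = 18.8, R = (31.480, 1.2831). ZR ⟂ RA, so RA runs at -61.200°; with |RA| = 28.8, A = (45.355, -23.955). Then |VA| = |A − V| = 25.910.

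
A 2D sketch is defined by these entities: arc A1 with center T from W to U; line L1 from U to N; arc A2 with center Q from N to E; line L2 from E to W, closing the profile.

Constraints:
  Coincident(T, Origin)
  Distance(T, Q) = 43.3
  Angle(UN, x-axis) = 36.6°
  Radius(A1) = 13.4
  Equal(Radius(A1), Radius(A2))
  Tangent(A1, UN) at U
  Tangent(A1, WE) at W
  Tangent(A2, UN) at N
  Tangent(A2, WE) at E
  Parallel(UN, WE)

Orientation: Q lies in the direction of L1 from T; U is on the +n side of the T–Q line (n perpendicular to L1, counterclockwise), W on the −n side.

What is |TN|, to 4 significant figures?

45.33

Tangency of A1 to both parallel lines with radius 13.4 puts U and W at T ± 13.4·n: U = (-7.989, 10.76), W = (7.989, -10.76). Equal radii place N and E the same way about Q: N = Q + 13.4·n = (26.77, 36.57), E = Q − 13.4·n = (42.75, 15.06). Then |TN| = |N − T| = 45.33.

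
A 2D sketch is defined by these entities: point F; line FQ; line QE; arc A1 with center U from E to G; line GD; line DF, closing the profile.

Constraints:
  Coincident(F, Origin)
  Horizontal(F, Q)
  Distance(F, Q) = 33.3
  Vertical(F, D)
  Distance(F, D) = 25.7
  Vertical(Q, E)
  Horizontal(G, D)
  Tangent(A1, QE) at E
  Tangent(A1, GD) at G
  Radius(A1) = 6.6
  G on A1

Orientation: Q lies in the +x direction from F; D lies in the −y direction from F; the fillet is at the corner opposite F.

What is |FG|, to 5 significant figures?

37.059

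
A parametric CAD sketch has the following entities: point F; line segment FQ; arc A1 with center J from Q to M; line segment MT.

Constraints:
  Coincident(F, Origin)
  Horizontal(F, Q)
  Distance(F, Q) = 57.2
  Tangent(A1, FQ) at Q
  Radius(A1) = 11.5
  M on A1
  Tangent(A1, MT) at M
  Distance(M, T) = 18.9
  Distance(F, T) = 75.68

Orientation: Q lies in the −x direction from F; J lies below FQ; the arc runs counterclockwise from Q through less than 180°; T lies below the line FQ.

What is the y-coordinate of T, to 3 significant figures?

-29.9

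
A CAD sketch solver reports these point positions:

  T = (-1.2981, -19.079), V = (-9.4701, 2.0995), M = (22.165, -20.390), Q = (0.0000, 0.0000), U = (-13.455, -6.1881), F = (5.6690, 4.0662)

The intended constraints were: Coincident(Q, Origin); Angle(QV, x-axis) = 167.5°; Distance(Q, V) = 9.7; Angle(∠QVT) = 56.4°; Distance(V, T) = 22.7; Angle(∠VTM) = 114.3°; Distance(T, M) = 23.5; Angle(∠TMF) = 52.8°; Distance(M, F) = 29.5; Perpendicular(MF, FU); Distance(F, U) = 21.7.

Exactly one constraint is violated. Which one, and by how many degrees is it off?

Perpendicular(MF, FU) — off by 5.80°.

Q = (0.00, 0.00) ✓; QV at 167.5° ✓; |QV| = 9.700 ✓; ∠QVT = 56.40° ✓; |VT| = 22.70 ✓; ∠VTM = 114.3° ✓; |TM| = 23.50 ✓; ∠TMF = 52.80° ✓; |MF| = 29.50 ✓; ∠(MF, FU) = 84.20° ✗; |FU| = 21.70 ✓.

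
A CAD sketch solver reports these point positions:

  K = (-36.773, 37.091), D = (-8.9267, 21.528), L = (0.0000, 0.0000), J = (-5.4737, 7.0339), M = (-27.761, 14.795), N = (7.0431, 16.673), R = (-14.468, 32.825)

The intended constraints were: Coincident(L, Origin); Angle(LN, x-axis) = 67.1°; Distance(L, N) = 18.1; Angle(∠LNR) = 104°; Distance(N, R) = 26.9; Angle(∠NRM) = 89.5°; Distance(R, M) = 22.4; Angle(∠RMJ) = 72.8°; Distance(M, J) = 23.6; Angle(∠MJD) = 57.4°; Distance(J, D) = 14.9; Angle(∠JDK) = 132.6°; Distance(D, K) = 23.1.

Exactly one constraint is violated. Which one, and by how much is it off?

Distance(D, K) = 23.1 — off by 8.80.

L = (0.00, 0.00) ✓; LN at 67.10° ✓; |LN| = 18.10 ✓; ∠LNR = 104.0° ✓; |NR| = 26.90 ✓; ∠NRM = 89.50° ✓; |RM| = 22.40 ✓; ∠RMJ = 72.80° ✓; |MJ| = 23.60 ✓; ∠MJD = 57.40° ✓; |JD| = 14.90 ✓; ∠JDK = 132.6° ✓; |DK| = 31.90 ✗.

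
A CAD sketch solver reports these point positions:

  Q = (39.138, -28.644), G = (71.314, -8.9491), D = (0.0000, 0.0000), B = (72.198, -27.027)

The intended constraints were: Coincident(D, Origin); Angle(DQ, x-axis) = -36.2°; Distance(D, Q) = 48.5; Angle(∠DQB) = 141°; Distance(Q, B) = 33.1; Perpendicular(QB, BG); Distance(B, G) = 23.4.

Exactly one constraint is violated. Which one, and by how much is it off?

Distance(B, G) = 23.4 — off by 5.30.

D = (0.00, 0.00) ✓; DQ at -36.20° ✓; |DQ| = 48.50 ✓; ∠DQB = 141.0° ✓; |QB| = 33.10 ✓; ∠(QB, BG) = 90.00° ✓; |BG| = 18.10 ✗.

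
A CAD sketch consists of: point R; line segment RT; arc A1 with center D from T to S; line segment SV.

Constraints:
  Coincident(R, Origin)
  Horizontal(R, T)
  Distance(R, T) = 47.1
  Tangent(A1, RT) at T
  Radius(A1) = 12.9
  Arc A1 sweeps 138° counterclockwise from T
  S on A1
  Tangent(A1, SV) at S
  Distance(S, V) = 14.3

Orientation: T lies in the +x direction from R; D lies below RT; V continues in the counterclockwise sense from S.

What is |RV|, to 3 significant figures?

58.6

R is at the origin; RT is horizontal with |RT| = 47.1 and T on the +x side, so T = (47.1, 0.00). A1 meets RT tangentially, so DT is at right angles to RT, so D = T + (0, -12.9) = (47.1, -12.9). On A1, T sits at bearing 90° from D; a 138° counterclockwise sweep puts S at bearing 228°, so S = D + 12.9·(cos 228°, sin 228°) = (38.5, -22.5). The tangent condition forces DS to be normal to SV, so SV runs along (−sin 228°, cos 228°); with |SV| = 14.3, V = (49.1, -32.1). Then |RV| = |V − R| = 58.6.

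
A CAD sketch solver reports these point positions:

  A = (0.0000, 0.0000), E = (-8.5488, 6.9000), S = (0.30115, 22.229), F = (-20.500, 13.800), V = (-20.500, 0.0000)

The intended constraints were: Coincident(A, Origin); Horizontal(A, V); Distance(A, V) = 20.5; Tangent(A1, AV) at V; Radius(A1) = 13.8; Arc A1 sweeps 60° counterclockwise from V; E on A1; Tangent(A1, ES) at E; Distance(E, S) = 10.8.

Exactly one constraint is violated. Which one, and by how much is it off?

Distance(E, S) = 10.8 — off by 6.90.

A = (0.00, 0.00) ✓; A.y = 0.00, V.y = 0.00 ✓; |AV| = 20.50 ✓; ∠(FV, VA) = 90.00° ✓; |FV| = 13.80 ✓; bearing(F→E) − bearing(F→V) = 60.00° ✓; |FE| = 13.80 ✓; ∠(FE, ES) = 90.00° ✓; |ES| = 17.70 ✗.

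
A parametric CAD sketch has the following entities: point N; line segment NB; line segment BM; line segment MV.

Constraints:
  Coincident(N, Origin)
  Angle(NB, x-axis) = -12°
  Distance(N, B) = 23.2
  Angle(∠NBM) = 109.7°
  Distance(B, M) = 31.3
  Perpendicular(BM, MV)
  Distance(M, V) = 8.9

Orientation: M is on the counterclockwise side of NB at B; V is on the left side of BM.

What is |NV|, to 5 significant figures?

41.206

N is at the origin; NB runs at -12.0° with length 23.2, so B = 23.2·(cos -12.0°, sin -12.0°) = (22.693, -4.8236). ∠NBM = 109.7°, so BM runs at -12.0° + (180° − 109.7°) = 58.300° from the x-axis; with |BM| = 31.3, M = B + 31.3·(cos 58.300°, sin 58.300°) = (39.140, 21.807). BM is perpendicular to MV; with |MV| = 8.9 on the left of BM, V = M + 8.9·(-0.85081, 0.52547) = (31.568, 26.484). Then |NV| = |V − N| = 41.206.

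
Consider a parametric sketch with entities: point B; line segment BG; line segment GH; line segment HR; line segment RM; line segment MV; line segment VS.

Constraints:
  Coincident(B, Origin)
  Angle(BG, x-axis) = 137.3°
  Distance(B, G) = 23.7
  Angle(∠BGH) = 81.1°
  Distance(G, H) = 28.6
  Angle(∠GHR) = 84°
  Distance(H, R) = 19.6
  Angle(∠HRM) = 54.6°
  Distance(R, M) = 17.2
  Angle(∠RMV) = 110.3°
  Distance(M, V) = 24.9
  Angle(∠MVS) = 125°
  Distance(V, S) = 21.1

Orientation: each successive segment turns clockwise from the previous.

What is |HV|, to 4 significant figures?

16.26

∠HRM = 54.6° gives RM at 177.0° from the x-axis; with |RM| = 17.2, M = (-1.678, 18.19). ∠RMV = 110.3° gives MV at 107.3° from the x-axis; with |MV| = 24.9, V = (-9.083, 41.96). Then |HV| = |V − H| = 16.26.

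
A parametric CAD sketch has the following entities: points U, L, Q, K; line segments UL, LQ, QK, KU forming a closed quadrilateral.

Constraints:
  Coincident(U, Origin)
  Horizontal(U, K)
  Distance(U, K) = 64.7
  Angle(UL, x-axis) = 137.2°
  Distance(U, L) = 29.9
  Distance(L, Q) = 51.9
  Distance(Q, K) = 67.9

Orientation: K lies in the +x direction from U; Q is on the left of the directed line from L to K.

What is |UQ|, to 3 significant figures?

54.8

U is at the origin; U and K share the same y with |UK| = 64.7 and K in +x, so K = (64.7, 0). UL runs at 137.2° with |UL| = 29.9, so L = (-21.9, 20.3). Q is determined by |LQ| = 51.9 and |QK| = 67.9 together: it lies at the intersection of circle(L, 51.9) and circle(K, 67.9). With |LK| = 89.0, the foot of the radical line on LK is 33.7 from L and the perpendicular offset is √(51.9² − 33.7²) = 39.4. Taking the left-of-LK solution: Q = (19.9, 51.0).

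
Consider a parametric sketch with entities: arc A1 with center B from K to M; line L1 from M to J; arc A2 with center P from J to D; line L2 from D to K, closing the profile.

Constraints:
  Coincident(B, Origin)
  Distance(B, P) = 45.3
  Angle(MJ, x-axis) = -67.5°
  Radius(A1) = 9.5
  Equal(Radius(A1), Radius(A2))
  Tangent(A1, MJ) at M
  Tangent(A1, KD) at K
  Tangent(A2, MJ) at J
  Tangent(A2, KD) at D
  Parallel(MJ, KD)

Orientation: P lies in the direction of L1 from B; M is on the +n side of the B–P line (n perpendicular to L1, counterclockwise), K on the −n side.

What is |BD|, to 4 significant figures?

46.29

Tangency of A1 to both parallel lines with radius 9.5 puts M and K at B ± 9.5·n: M = (8.777, 3.635), K = (-8.777, -3.635). Equal radii place J and D the same way about P: J = P + 9.5·n = (26.11, -38.22), D = P − 9.5·n = (8.559, -45.49). Then |BD| = |D − B| = 46.29.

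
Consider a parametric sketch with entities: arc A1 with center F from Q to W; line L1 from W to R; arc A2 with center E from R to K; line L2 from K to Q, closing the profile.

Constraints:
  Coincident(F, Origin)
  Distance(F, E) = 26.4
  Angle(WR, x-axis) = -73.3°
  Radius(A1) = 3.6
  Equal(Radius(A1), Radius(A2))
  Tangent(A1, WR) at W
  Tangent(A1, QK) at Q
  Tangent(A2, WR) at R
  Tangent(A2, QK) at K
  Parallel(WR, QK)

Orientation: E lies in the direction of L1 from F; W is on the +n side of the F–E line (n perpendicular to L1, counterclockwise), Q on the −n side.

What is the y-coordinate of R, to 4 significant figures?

-24.25

The slot axis is L1's direction at -73.3°, so u = (cos -73.3°, sin -73.3°) = (0.2874, -0.9578) and n = (−sin -73.3°, cos -73.3°) = (0.9578, 0.2874). F is at the origin and E lies 26.4 along u from F, so E = 26.4·u = (7.586, -25.29). Tangency of A1 to both parallel lines with radius 3.6 puts W and Q at F ± 3.6·n: W = (3.448, 1.034), Q = (-3.448, -1.034). Equal radii place R and K the same way about E: R = E + 3.6·n = (11.03, -24.25), K = E − 3.6·n = (4.138, -26.32). So R.y = -24.25.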